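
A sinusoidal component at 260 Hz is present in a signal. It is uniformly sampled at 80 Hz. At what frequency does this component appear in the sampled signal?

20 Hz

260 Hz mod fs = 20 Hz.
20 Hz ≤ fs/2 = 40 Hz, appears at 20 Hz.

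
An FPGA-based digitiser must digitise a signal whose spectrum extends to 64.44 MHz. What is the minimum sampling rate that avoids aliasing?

Nyquist rate = 2 × 64.44 MHz = 128.88 MHz.

128.88 MHz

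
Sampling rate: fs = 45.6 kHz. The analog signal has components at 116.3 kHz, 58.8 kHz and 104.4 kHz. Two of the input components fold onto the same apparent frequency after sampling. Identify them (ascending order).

fs/2 = 22.8 kHz.
116.3 kHz mod fs = 25.1 kHz.
25.1 kHz > fs/2 = 22.8 kHz, folds to fs − 25.1 kHz = 20.5 kHz.
58.8 kHz mod fs = 13.2 kHz.
13.2 kHz ≤ fs/2 = 22.8 kHz, appears at 13.2 kHz.
104.4 kHz mod fs = 13.2 kHz.
13.2 kHz ≤ fs/2 = 22.8 kHz, appears at 13.2 kHz.
58.8 kHz and 104.4 kHz both map to 13.2 kHz.

58.8 kHz, 104.4 kHz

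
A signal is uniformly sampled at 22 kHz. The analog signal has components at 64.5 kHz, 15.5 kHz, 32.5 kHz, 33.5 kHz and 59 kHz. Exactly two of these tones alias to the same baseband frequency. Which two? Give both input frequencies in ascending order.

fs/2 = 11 kHz.
64.5 kHz mod fs = 20.5 kHz.
20.5 kHz > fs/2 = 11 kHz, folds to fs − 20.5 kHz = 1.5 kHz.
15.5 kHz > fs/2 = 11 kHz, folds to fs − 15.5 kHz = 6.5 kHz.
32.5 kHz mod fs = 10.5 kHz.
10.5 kHz ≤ fs/2 = 11 kHz, appears at 10.5 kHz.
33.5 kHz mod fs = 11.5 kHz.
11.5 kHz > fs/2 = 11 kHz, folds to fs − 11.5 kHz = 10.5 kHz.
59 kHz mod fs = 15 kHz.
15 kHz > fs/2 = 11 kHz, folds to fs − 15 kHz = 7 kHz.
32.5 kHz and 33.5 kHz both map to 10.5 kHz.

32.5 kHz, 33.5 kHz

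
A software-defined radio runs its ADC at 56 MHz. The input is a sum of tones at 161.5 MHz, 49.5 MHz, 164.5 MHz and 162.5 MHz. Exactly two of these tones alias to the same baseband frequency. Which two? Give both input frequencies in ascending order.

49.5 MHz, 161.5 MHz

fs/2 = 28 MHz.
161.5 MHz mod fs = 49.5 MHz.
49.5 MHz > fs/2 = 28 MHz, folds to fs − 49.5 MHz = 6.5 MHz.
49.5 MHz > fs/2 = 28 MHz, folds to fs − 49.5 MHz = 6.5 MHz.
164.5 MHz mod fs = 52.5 MHz.
52.5 MHz > fs/2 = 28 MHz, folds to fs − 52.5 MHz = 3.5 MHz.
162.5 MHz mod fs = 50.5 MHz.
50.5 MHz > fs/2 = 28 MHz, folds to fs − 50.5 MHz = 5.5 MHz.
49.5 MHz and 161.5 MHz both map to 6.5 MHz.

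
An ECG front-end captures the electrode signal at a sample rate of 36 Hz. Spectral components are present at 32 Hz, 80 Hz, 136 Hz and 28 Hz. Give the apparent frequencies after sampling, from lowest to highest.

fs/2 = 18 Hz.
32 Hz > fs/2 = 18 Hz, folds to fs − 32 Hz = 4 Hz.
80 Hz mod fs = 8 Hz.
8 Hz ≤ fs/2 = 18 Hz, appears at 8 Hz.
136 Hz mod fs = 28 Hz.
28 Hz > fs/2 = 18 Hz, folds to fs − 28 Hz = 8 Hz.
28 Hz > fs/2 = 18 Hz, folds to fs − 28 Hz = 8 Hz.
Distinct values: {4 Hz, 8 Hz}.

4 Hz, 8 Hz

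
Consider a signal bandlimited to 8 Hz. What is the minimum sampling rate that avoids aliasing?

Nyquist rate = 2 × 8 Hz = 16 Hz.

16 Hz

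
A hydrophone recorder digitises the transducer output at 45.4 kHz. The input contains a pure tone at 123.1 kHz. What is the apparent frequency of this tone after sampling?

123.1 kHz mod fs = 32.3 kHz.
32.3 kHz > fs/2 = 22.7 kHz, folds to fs − 32.3 kHz = 13.1 kHz.

13.1 kHz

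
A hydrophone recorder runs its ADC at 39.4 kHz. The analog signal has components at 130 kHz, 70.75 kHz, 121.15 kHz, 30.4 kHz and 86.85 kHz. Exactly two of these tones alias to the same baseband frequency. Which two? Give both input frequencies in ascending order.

70.75 kHz, 86.85 kHz

fs/2 = 19.7 kHz.
130 kHz mod fs = 11.8 kHz.
11.8 kHz ≤ fs/2 = 19.7 kHz, appears at 11.8 kHz.
70.75 kHz mod fs = 31.35 kHz.
31.35 kHz > fs/2 = 19.7 kHz, folds to fs − 31.35 kHz = 8.05 kHz.
121.15 kHz mod fs = 2.95 kHz.
2.95 kHz ≤ fs/2 = 19.7 kHz, appears at 2.95 kHz.
30.4 kHz > fs/2 = 19.7 kHz, folds to fs − 30.4 kHz = 9 kHz.
86.85 kHz mod fs = 8.05 kHz.
8.05 kHz ≤ fs/2 = 19.7 kHz, appears at 8.05 kHz.
70.75 kHz and 86.85 kHz both map to 8.05 kHz.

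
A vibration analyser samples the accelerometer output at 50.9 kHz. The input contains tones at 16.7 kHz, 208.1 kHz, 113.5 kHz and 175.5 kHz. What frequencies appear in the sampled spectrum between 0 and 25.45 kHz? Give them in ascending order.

4.5 kHz, 11.7 kHz, 16.7 kHz, 22.8 kHz

fs/2 = 25.45 kHz.
16.7 kHz ≤ fs/2 = 25.45 kHz, passes unchanged.
208.1 kHz mod fs = 4.5 kHz.
4.5 kHz ≤ fs/2 = 25.45 kHz, appears at 4.5 kHz.
113.5 kHz mod fs = 11.7 kHz.
11.7 kHz ≤ fs/2 = 25.45 kHz, appears at 11.7 kHz.
175.5 kHz mod fs = 22.8 kHz.
22.8 kHz ≤ fs/2 = 25.45 kHz, appears at 22.8 kHz.
Distinct values: {4.5 kHz, 11.7 kHz, 16.7 kHz, 22.8 kHz}.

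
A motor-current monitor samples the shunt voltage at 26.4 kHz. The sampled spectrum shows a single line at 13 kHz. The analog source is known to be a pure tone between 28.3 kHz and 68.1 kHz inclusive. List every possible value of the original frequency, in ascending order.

Frequencies that alias to 13 kHz are k·fs ± 13 kHz for integer k ≥ 0.
k=0: 13 kHz.
k=1: 13.4 kHz, 39.4 kHz.
k=2: 39.8 kHz, 65.8 kHz.
k=3: 66.2 kHz, 92.2 kHz.
k=4: 92.6 kHz, 118.6 kHz.
Within [28.3 kHz, 68.1 kHz]: 39.4 kHz, 39.8 kHz, 65.8 kHz, 66.2 kHz.

39.4 kHz, 39.8 kHz, 65.8 kHz, 66.2 kHz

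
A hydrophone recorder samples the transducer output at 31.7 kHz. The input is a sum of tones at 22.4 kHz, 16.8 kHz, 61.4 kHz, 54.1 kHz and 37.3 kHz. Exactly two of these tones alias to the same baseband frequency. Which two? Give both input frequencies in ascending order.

fs/2 = 15.85 kHz.
22.4 kHz > fs/2 = 15.85 kHz, folds to fs − 22.4 kHz = 9.3 kHz.
16.8 kHz > fs/2 = 15.85 kHz, folds to fs − 16.8 kHz = 14.9 kHz.
61.4 kHz mod fs = 29.7 kHz.
29.7 kHz > fs/2 = 15.85 kHz, folds to fs − 29.7 kHz = 2 kHz.
54.1 kHz mod fs = 22.4 kHz.
22.4 kHz > fs/2 = 15.85 kHz, folds to fs − 22.4 kHz = 9.3 kHz.
37.3 kHz mod fs = 5.6 kHz.
5.6 kHz ≤ fs/2 = 15.85 kHz, appears at 5.6 kHz.
22.4 kHz and 54.1 kHz both map to 9.3 kHz.

22.4 kHz, 54.1 kHz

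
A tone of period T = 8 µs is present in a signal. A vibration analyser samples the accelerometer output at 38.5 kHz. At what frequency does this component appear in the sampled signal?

9.5 kHz

T = 8 µs → f = 1/T = 125 kHz.
125 kHz mod fs = 9.5 kHz.
9.5 kHz ≤ fs/2 = 19.25 kHz, appears at 9.5 kHz.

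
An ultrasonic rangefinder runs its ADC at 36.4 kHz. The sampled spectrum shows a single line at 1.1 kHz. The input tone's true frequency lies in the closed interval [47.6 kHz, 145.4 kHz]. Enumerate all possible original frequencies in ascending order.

Frequencies that alias to 1.1 kHz are k·fs ± 1.1 kHz for integer k ≥ 0.
k=0: 1.1 kHz.
k=1: 35.3 kHz, 37.5 kHz.
k=2: 71.7 kHz, 73.9 kHz.
k=3: 108.1 kHz, 110.3 kHz.
k=4: 144.5 kHz, 146.7 kHz.
k=5: 180.9 kHz, 183.1 kHz.
Within [47.6 kHz, 145.4 kHz]: 71.7 kHz, 73.9 kHz, 108.1 kHz, 110.3 kHz, 144.5 kHz.

71.7 kHz, 73.9 kHz, 108.1 kHz, 110.3 kHz, 144.5 kHz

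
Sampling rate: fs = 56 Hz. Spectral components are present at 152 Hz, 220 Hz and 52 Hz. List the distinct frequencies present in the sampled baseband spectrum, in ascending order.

4 Hz, 16 Hz

fs/2 = 28 Hz.
152 Hz mod fs = 40 Hz.
40 Hz > fs/2 = 28 Hz, folds to fs − 40 Hz = 16 Hz.
220 Hz mod fs = 52 Hz.
52 Hz > fs/2 = 28 Hz, folds to fs − 52 Hz = 4 Hz.
52 Hz > fs/2 = 28 Hz, folds to fs − 52 Hz = 4 Hz.
Distinct values: {4 Hz, 16 Hz}.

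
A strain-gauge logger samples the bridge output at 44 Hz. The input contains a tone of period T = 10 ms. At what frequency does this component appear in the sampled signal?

12 Hz

T = 10 ms → f = 1/T = 100 Hz.
100 Hz mod fs = 12 Hz.
12 Hz ≤ fs/2 = 22 Hz, appears at 12 Hz.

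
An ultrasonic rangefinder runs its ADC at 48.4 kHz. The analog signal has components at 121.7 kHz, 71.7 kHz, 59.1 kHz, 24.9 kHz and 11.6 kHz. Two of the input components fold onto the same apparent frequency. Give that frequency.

fs/2 = 24.2 kHz.
121.7 kHz mod fs = 24.9 kHz.
24.9 kHz > fs/2 = 24.2 kHz, folds to fs − 24.9 kHz = 23.5 kHz.
71.7 kHz mod fs = 23.3 kHz.
23.3 kHz ≤ fs/2 = 24.2 kHz, appears at 23.3 kHz.
59.1 kHz mod fs = 10.7 kHz.
10.7 kHz ≤ fs/2 = 24.2 kHz, appears at 10.7 kHz.
24.9 kHz > fs/2 = 24.2 kHz, folds to fs − 24.9 kHz = 23.5 kHz.
11.6 kHz ≤ fs/2 = 24.2 kHz, passes unchanged.
24.9 kHz and 121.7 kHz both map to 23.5 kHz.

23.5 kHz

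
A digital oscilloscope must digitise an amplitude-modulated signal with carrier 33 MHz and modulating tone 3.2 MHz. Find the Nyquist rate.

72.4 MHz

AM sidebands sit at fc ± fm = 29.8 MHz and 36.2 MHz.
Highest-frequency component: 36.2 MHz.
Nyquist rate = 2 × 36.2 MHz = 72.4 MHz.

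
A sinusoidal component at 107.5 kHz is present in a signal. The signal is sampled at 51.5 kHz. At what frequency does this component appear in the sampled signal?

107.5 kHz mod fs = 4.5 kHz.
4.5 kHz ≤ fs/2 = 25.75 kHz, appears at 4.5 kHz.

4.5 kHz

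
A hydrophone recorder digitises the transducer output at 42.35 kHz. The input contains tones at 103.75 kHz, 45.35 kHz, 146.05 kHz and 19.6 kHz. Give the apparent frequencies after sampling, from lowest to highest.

3 kHz, 19 kHz, 19.05 kHz, 19.6 kHz

fs/2 = 21.175 kHz.
103.75 kHz mod fs = 19.05 kHz.
19.05 kHz ≤ fs/2 = 21.175 kHz, appears at 19.05 kHz.
45.35 kHz mod fs = 3 kHz.
3 kHz ≤ fs/2 = 21.175 kHz, appears at 3 kHz.
146.05 kHz mod fs = 19 kHz.
19 kHz ≤ fs/2 = 21.175 kHz, appears at 19 kHz.
19.6 kHz ≤ fs/2 = 21.175 kHz, passes unchanged.
Distinct values: {3 kHz, 19 kHz, 19.05 kHz, 19.6 kHz}.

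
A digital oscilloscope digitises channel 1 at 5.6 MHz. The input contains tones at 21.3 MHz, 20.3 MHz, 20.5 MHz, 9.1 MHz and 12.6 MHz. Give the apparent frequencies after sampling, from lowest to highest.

fs/2 = 2.8 MHz.
21.3 MHz mod fs = 4.5 MHz.
4.5 MHz > fs/2 = 2.8 MHz, folds to fs − 4.5 MHz = 1.1 MHz.
20.3 MHz mod fs = 3.5 MHz.
3.5 MHz > fs/2 = 2.8 MHz, folds to fs − 3.5 MHz = 2.1 MHz.
20.5 MHz mod fs = 3.7 MHz.
3.7 MHz > fs/2 = 2.8 MHz, folds to fs − 3.7 MHz = 1.9 MHz.
9.1 MHz mod fs = 3.5 MHz.
3.5 MHz > fs/2 = 2.8 MHz, folds to fs − 3.5 MHz = 2.1 MHz.
12.6 MHz mod fs = 1.4 MHz.
1.4 MHz ≤ fs/2 = 2.8 MHz, appears at 1.4 MHz.
Distinct values: {1.1 MHz, 1.4 MHz, 1.9 MHz, 2.1 MHz}.

1.1 MHz, 1.4 MHz, 1.9 MHz, 2.1 MHz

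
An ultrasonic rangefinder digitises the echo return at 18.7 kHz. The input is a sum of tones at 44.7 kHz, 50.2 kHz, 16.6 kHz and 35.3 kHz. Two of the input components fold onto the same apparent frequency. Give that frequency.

fs/2 = 9.35 kHz.
44.7 kHz mod fs = 7.3 kHz.
7.3 kHz ≤ fs/2 = 9.35 kHz, appears at 7.3 kHz.
50.2 kHz mod fs = 12.8 kHz.
12.8 kHz > fs/2 = 9.35 kHz, folds to fs − 12.8 kHz = 5.9 kHz.
16.6 kHz > fs/2 = 9.35 kHz, folds to fs − 16.6 kHz = 2.1 kHz.
35.3 kHz mod fs = 16.6 kHz.
16.6 kHz > fs/2 = 9.35 kHz, folds to fs − 16.6 kHz = 2.1 kHz.
16.6 kHz and 35.3 kHz both map to 2.1 kHz.

2.1 kHz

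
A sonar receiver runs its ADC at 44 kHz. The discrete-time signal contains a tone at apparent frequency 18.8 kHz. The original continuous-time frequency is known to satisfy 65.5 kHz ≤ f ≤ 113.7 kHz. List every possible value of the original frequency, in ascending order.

69.2 kHz, 106.8 kHz, 113.2 kHz

Frequencies that alias to 18.8 kHz are k·fs ± 18.8 kHz for integer k ≥ 0.
k=0: 18.8 kHz.
k=1: 25.2 kHz, 62.8 kHz.
k=2: 69.2 kHz, 106.8 kHz.
k=3: 113.2 kHz, 150.8 kHz.
k=4: 157.2 kHz, 194.8 kHz.
Within [65.5 kHz, 113.7 kHz]: 69.2 kHz, 106.8 kHz, 113.2 kHz.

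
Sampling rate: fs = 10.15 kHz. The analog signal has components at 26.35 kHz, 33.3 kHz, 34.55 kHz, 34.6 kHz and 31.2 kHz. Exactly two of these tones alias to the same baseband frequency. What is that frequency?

4.1 kHz

fs/2 = 5.075 kHz.
26.35 kHz mod fs = 6.05 kHz.
6.05 kHz > fs/2 = 5.075 kHz, folds to fs − 6.05 kHz = 4.1 kHz.
33.3 kHz mod fs = 2.85 kHz.
2.85 kHz ≤ fs/2 = 5.075 kHz, appears at 2.85 kHz.
34.55 kHz mod fs = 4.1 kHz.
4.1 kHz ≤ fs/2 = 5.075 kHz, appears at 4.1 kHz.
34.6 kHz mod fs = 4.15 kHz.
4.15 kHz ≤ fs/2 = 5.075 kHz, appears at 4.15 kHz.
31.2 kHz mod fs = 0.75 kHz.
0.75 kHz ≤ fs/2 = 5.075 kHz, appears at 0.75 kHz.
26.35 kHz and 34.55 kHz both map to 4.1 kHz.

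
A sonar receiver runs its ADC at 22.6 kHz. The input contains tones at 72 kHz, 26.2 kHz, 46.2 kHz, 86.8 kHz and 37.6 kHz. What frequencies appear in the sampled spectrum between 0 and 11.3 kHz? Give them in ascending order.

fs/2 = 11.3 kHz.
72 kHz mod fs = 4.2 kHz.
4.2 kHz ≤ fs/2 = 11.3 kHz, appears at 4.2 kHz.
26.2 kHz mod fs = 3.6 kHz.
3.6 kHz ≤ fs/2 = 11.3 kHz, appears at 3.6 kHz.
46.2 kHz mod fs = 1 kHz.
1 kHz ≤ fs/2 = 11.3 kHz, appears at 1 kHz.
86.8 kHz mod fs = 19 kHz.
19 kHz > fs/2 = 11.3 kHz, folds to fs − 19 kHz = 3.6 kHz.
37.6 kHz mod fs = 15 kHz.
15 kHz > fs/2 = 11.3 kHz, folds to fs − 15 kHz = 7.6 kHz.
Distinct values: {1 kHz, 3.6 kHz, 4.2 kHz, 7.6 kHz}.

1 kHz, 3.6 kHz, 4.2 kHz, 7.6 kHz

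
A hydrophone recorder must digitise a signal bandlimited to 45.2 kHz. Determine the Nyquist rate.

Nyquist rate = 2 × 45.2 kHz = 90.4 kHz.

90.4 kHz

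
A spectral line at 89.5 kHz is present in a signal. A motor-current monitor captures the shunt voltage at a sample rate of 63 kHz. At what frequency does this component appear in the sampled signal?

26.5 kHz

89.5 kHz mod fs = 26.5 kHz.
26.5 kHz ≤ fs/2 = 31.5 kHz, appears at 26.5 kHz.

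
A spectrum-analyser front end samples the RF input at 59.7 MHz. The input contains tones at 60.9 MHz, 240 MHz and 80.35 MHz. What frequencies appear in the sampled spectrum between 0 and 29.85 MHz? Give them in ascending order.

1.2 MHz, 20.65 MHz

fs/2 = 29.85 MHz.
60.9 MHz mod fs = 1.2 MHz.
1.2 MHz ≤ fs/2 = 29.85 MHz, appears at 1.2 MHz.
240 MHz mod fs = 1.2 MHz.
1.2 MHz ≤ fs/2 = 29.85 MHz, appears at 1.2 MHz.
80.35 MHz mod fs = 20.65 MHz.
20.65 MHz ≤ fs/2 = 29.85 MHz, appears at 20.65 MHz.
Distinct values: {1.2 MHz, 20.65 MHz}.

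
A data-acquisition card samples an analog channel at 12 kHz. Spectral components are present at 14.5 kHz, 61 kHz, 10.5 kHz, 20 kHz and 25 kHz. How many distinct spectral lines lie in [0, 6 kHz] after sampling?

4

fs/2 = 6 kHz.
14.5 kHz mod fs = 2.5 kHz.
2.5 kHz ≤ fs/2 = 6 kHz, appears at 2.5 kHz.
61 kHz mod fs = 1 kHz.
1 kHz ≤ fs/2 = 6 kHz, appears at 1 kHz.
10.5 kHz > fs/2 = 6 kHz, folds to fs − 10.5 kHz = 1.5 kHz.
20 kHz mod fs = 8 kHz.
8 kHz > fs/2 = 6 kHz, folds to fs − 8 kHz = 4 kHz.
25 kHz mod fs = 1 kHz.
1 kHz ≤ fs/2 = 6 kHz, appears at 1 kHz.
Distinct values: {1 kHz, 1.5 kHz, 2.5 kHz, 4 kHz} → 4.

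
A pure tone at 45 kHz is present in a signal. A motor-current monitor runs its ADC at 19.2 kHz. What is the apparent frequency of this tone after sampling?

6.6 kHz

45 kHz mod fs = 6.6 kHz.
6.6 kHz ≤ fs/2 = 9.6 kHz, appears at 6.6 kHz.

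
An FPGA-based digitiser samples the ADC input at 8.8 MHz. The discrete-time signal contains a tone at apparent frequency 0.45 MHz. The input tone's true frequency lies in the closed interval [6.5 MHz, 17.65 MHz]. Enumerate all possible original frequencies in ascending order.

8.35 MHz, 9.25 MHz, 17.15 MHz

Frequencies that alias to 0.45 MHz are k·fs ± 0.45 MHz for integer k ≥ 0.
k=0: 0.45 MHz.
k=1: 8.35 MHz, 9.25 MHz.
k=2: 17.15 MHz, 18.05 MHz.
k=3: 25.95 MHz, 26.85 MHz.
Within [6.5 MHz, 17.65 MHz]: 8.35 MHz, 9.25 MHz, 17.15 MHz.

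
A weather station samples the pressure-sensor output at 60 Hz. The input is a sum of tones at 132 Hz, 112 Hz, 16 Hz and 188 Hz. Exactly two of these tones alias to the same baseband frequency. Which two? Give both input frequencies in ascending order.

fs/2 = 30 Hz.
132 Hz mod fs = 12 Hz.
12 Hz ≤ fs/2 = 30 Hz, appears at 12 Hz.
112 Hz mod fs = 52 Hz.
52 Hz > fs/2 = 30 Hz, folds to fs − 52 Hz = 8 Hz.
16 Hz ≤ fs/2 = 30 Hz, passes unchanged.
188 Hz mod fs = 8 Hz.
8 Hz ≤ fs/2 = 30 Hz, appears at 8 Hz.
112 Hz and 188 Hz both map to 8 Hz.

112 Hz, 188 Hz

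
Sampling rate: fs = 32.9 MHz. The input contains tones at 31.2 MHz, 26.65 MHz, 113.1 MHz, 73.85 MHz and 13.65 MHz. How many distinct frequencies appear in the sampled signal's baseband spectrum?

fs/2 = 16.45 MHz.
31.2 MHz > fs/2 = 16.45 MHz, folds to fs − 31.2 MHz = 1.7 MHz.
26.65 MHz > fs/2 = 16.45 MHz, folds to fs − 26.65 MHz = 6.25 MHz.
113.1 MHz mod fs = 14.4 MHz.
14.4 MHz ≤ fs/2 = 16.45 MHz, appears at 14.4 MHz.
73.85 MHz mod fs = 8.05 MHz.
8.05 MHz ≤ fs/2 = 16.45 MHz, appears at 8.05 MHz.
13.65 MHz ≤ fs/2 = 16.45 MHz, passes unchanged.
Distinct values: {1.7 MHz, 6.25 MHz, 8.05 MHz, 13.65 MHz, 14.4 MHz} → 5.

5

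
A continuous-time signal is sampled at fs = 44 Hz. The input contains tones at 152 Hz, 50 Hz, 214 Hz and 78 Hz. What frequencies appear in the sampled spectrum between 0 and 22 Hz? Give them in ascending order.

fs/2 = 22 Hz.
152 Hz mod fs = 20 Hz.
20 Hz ≤ fs/2 = 22 Hz, appears at 20 Hz.
50 Hz mod fs = 6 Hz.
6 Hz ≤ fs/2 = 22 Hz, appears at 6 Hz.
214 Hz mod fs = 38 Hz.
38 Hz > fs/2 = 22 Hz, folds to fs − 38 Hz = 6 Hz.
78 Hz mod fs = 34 Hz.
34 Hz > fs/2 = 22 Hz, folds to fs − 34 Hz = 10 Hz.
Distinct values: {6 Hz, 10 Hz, 20 Hz}.

6 Hz, 10 Hz, 20 Hz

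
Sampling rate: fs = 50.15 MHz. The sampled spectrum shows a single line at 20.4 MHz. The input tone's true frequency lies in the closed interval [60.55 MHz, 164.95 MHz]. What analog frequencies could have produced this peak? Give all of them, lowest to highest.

Frequencies that alias to 20.4 MHz are k·fs ± 20.4 MHz for integer k ≥ 0.
k=0: 20.4 MHz.
k=1: 29.75 MHz, 70.55 MHz.
k=2: 79.9 MHz, 120.7 MHz.
k=3: 130.05 MHz, 170.85 MHz.
k=4: 180.2 MHz, 221 MHz.
Within [60.55 MHz, 164.95 MHz]: 70.55 MHz, 79.9 MHz, 120.7 MHz, 130.05 MHz.

70.55 MHz, 79.9 MHz, 120.7 MHz, 130.05 MHz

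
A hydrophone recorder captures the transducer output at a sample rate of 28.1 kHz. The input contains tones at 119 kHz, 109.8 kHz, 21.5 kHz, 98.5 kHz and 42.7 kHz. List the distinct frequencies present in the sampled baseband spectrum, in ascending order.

2.6 kHz, 6.6 kHz, 13.5 kHz, 13.9 kHz

fs/2 = 14.05 kHz.
119 kHz mod fs = 6.6 kHz.
6.6 kHz ≤ fs/2 = 14.05 kHz, appears at 6.6 kHz.
109.8 kHz mod fs = 25.5 kHz.
25.5 kHz > fs/2 = 14.05 kHz, folds to fs − 25.5 kHz = 2.6 kHz.
21.5 kHz > fs/2 = 14.05 kHz, folds to fs − 21.5 kHz = 6.6 kHz.
98.5 kHz mod fs = 14.2 kHz.
14.2 kHz > fs/2 = 14.05 kHz, folds to fs − 14.2 kHz = 13.9 kHz.
42.7 kHz mod fs = 14.6 kHz.
14.6 kHz > fs/2 = 14.05 kHz, folds to fs − 14.6 kHz = 13.5 kHz.
Distinct values: {2.6 kHz, 6.6 kHz, 13.5 kHz, 13.9 kHz}.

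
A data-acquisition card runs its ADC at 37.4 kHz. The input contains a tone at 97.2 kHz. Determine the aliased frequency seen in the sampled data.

97.2 kHz mod fs = 22.4 kHz.
22.4 kHz > fs/2 = 18.7 kHz, folds to fs − 22.4 kHz = 15 kHz.

15 kHz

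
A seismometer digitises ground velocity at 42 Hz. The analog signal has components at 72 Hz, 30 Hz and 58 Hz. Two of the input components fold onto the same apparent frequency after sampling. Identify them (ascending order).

fs/2 = 21 Hz.
72 Hz mod fs = 30 Hz.
30 Hz > fs/2 = 21 Hz, folds to fs − 30 Hz = 12 Hz.
30 Hz > fs/2 = 21 Hz, folds to fs − 30 Hz = 12 Hz.
58 Hz mod fs = 16 Hz.
16 Hz ≤ fs/2 = 21 Hz, appears at 16 Hz.
30 Hz and 72 Hz both map to 12 Hz.

30 Hz, 72 Hz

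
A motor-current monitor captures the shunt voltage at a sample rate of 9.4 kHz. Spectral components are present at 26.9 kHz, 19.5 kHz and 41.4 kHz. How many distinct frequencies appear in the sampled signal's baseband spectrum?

fs/2 = 4.7 kHz.
26.9 kHz mod fs = 8.1 kHz.
8.1 kHz > fs/2 = 4.7 kHz, folds to fs − 8.1 kHz = 1.3 kHz.
19.5 kHz mod fs = 0.7 kHz.
0.7 kHz ≤ fs/2 = 4.7 kHz, appears at 0.7 kHz.
41.4 kHz mod fs = 3.8 kHz.
3.8 kHz ≤ fs/2 = 4.7 kHz, appears at 3.8 kHz.
Distinct values: {0.7 kHz, 1.3 kHz, 3.8 kHz} → 3.

3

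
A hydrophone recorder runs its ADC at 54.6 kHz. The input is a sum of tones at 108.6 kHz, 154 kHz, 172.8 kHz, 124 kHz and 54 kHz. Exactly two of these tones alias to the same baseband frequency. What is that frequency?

fs/2 = 27.3 kHz.
108.6 kHz mod fs = 54 kHz.
54 kHz > fs/2 = 27.3 kHz, folds to fs − 54 kHz = 0.6 kHz.
154 kHz mod fs = 44.8 kHz.
44.8 kHz > fs/2 = 27.3 kHz, folds to fs − 44.8 kHz = 9.8 kHz.
172.8 kHz mod fs = 9 kHz.
9 kHz ≤ fs/2 = 27.3 kHz, appears at 9 kHz.
124 kHz mod fs = 14.8 kHz.
14.8 kHz ≤ fs/2 = 27.3 kHz, appears at 14.8 kHz.
54 kHz > fs/2 = 27.3 kHz, folds to fs − 54 kHz = 0.6 kHz.
54 kHz and 108.6 kHz both map to 0.6 kHz.

0.6 kHz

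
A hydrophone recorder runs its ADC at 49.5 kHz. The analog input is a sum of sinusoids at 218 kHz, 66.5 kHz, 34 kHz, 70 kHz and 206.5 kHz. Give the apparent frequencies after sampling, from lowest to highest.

fs/2 = 24.75 kHz.
218 kHz mod fs = 20 kHz.
20 kHz ≤ fs/2 = 24.75 kHz, appears at 20 kHz.
66.5 kHz mod fs = 17 kHz.
17 kHz ≤ fs/2 = 24.75 kHz, appears at 17 kHz.
34 kHz > fs/2 = 24.75 kHz, folds to fs − 34 kHz = 15.5 kHz.
70 kHz mod fs = 20.5 kHz.
20.5 kHz ≤ fs/2 = 24.75 kHz, appears at 20.5 kHz.
206.5 kHz mod fs = 8.5 kHz.
8.5 kHz ≤ fs/2 = 24.75 kHz, appears at 8.5 kHz.
Distinct values: {8.5 kHz, 15.5 kHz, 17 kHz, 20 kHz, 20.5 kHz}.

8.5 kHz, 15.5 kHz, 17 kHz, 20 kHz, 20.5 kHz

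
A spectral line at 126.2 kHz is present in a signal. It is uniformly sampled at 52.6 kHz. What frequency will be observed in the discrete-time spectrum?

21 kHz

126.2 kHz mod fs = 21 kHz.
21 kHz ≤ fs/2 = 26.3 kHz, appears at 21 kHz.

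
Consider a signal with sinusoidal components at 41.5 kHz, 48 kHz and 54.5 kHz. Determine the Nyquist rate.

109 kHz

Highest-frequency component: 54.5 kHz.
Nyquist rate = 2 × 54.5 kHz = 109 kHz.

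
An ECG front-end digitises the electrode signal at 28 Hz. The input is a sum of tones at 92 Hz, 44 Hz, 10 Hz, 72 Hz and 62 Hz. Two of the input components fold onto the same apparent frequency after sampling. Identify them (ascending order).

44 Hz, 72 Hz

fs/2 = 14 Hz.
92 Hz mod fs = 8 Hz.
8 Hz ≤ fs/2 = 14 Hz, appears at 8 Hz.
44 Hz mod fs = 16 Hz.
16 Hz > fs/2 = 14 Hz, folds to fs − 16 Hz = 12 Hz.
10 Hz ≤ fs/2 = 14 Hz, passes unchanged.
72 Hz mod fs = 16 Hz.
16 Hz > fs/2 = 14 Hz, folds to fs − 16 Hz = 12 Hz.
62 Hz mod fs = 6 Hz.
6 Hz ≤ fs/2 = 14 Hz, appears at 6 Hz.
44 Hz and 72 Hz both map to 12 Hz.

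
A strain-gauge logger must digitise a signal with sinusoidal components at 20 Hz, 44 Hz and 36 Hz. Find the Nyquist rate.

Highest-frequency component: 44 Hz.
Nyquist rate = 2 × 44 Hz = 88 Hz.

88 Hz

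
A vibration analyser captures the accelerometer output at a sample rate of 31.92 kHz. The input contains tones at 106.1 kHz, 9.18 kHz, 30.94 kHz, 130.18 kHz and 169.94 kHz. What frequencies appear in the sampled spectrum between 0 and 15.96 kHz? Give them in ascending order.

fs/2 = 15.96 kHz.
106.1 kHz mod fs = 10.34 kHz.
10.34 kHz ≤ fs/2 = 15.96 kHz, appears at 10.34 kHz.
9.18 kHz ≤ fs/2 = 15.96 kHz, passes unchanged.
30.94 kHz > fs/2 = 15.96 kHz, folds to fs − 30.94 kHz = 0.98 kHz.
130.18 kHz mod fs = 2.5 kHz.
2.5 kHz ≤ fs/2 = 15.96 kHz, appears at 2.5 kHz.
169.94 kHz mod fs = 10.34 kHz.
10.34 kHz ≤ fs/2 = 15.96 kHz, appears at 10.34 kHz.
Distinct values: {0.98 kHz, 2.5 kHz, 9.18 kHz, 10.34 kHz}.

0.98 kHz, 2.5 kHz, 9.18 kHz, 10.34 kHz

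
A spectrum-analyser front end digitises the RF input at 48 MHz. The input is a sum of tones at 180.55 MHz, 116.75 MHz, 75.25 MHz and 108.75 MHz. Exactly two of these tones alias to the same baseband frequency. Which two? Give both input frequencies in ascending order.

fs/2 = 24 MHz.
180.55 MHz mod fs = 36.55 MHz.
36.55 MHz > fs/2 = 24 MHz, folds to fs − 36.55 MHz = 11.45 MHz.
116.75 MHz mod fs = 20.75 MHz.
20.75 MHz ≤ fs/2 = 24 MHz, appears at 20.75 MHz.
75.25 MHz mod fs = 27.25 MHz.
27.25 MHz > fs/2 = 24 MHz, folds to fs − 27.25 MHz = 20.75 MHz.
108.75 MHz mod fs = 12.75 MHz.
12.75 MHz ≤ fs/2 = 24 MHz, appears at 12.75 MHz.
75.25 MHz and 116.75 MHz both map to 20.75 MHz.

75.25 MHz, 116.75 MHz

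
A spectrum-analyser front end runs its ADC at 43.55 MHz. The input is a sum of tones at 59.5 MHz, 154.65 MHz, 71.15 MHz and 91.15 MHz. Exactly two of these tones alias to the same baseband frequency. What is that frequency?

fs/2 = 21.775 MHz.
59.5 MHz mod fs = 15.95 MHz.
15.95 MHz ≤ fs/2 = 21.775 MHz, appears at 15.95 MHz.
154.65 MHz mod fs = 24 MHz.
24 MHz > fs/2 = 21.775 MHz, folds to fs − 24 MHz = 19.55 MHz.
71.15 MHz mod fs = 27.6 MHz.
27.6 MHz > fs/2 = 21.775 MHz, folds to fs − 27.6 MHz = 15.95 MHz.
91.15 MHz mod fs = 4.05 MHz.
4.05 MHz ≤ fs/2 = 21.775 MHz, appears at 4.05 MHz.
59.5 MHz and 71.15 MHz both map to 15.95 MHz.

15.95 MHz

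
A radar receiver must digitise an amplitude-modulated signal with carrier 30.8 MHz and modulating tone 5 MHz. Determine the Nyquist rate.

AM sidebands sit at fc ± fm = 25.8 MHz and 35.8 MHz.
Highest-frequency component: 35.8 MHz.
Nyquist rate = 2 × 35.8 MHz = 71.6 MHz.

71.6 MHz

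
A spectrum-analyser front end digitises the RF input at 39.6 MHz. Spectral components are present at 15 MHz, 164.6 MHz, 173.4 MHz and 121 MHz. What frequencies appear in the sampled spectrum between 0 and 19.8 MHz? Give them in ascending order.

2.2 MHz, 6.2 MHz, 15 MHz

fs/2 = 19.8 MHz.
15 MHz ≤ fs/2 = 19.8 MHz, passes unchanged.
164.6 MHz mod fs = 6.2 MHz.
6.2 MHz ≤ fs/2 = 19.8 MHz, appears at 6.2 MHz.
173.4 MHz mod fs = 15 MHz.
15 MHz ≤ fs/2 = 19.8 MHz, appears at 15 MHz.
121 MHz mod fs = 2.2 MHz.
2.2 MHz ≤ fs/2 = 19.8 MHz, appears at 2.2 MHz.
Distinct values: {2.2 MHz, 6.2 MHz, 15 MHz}.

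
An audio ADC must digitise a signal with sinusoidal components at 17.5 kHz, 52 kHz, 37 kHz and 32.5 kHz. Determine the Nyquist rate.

104 kHz

Highest-frequency component: 52 kHz.
Nyquist rate = 2 × 52 kHz = 104 kHz.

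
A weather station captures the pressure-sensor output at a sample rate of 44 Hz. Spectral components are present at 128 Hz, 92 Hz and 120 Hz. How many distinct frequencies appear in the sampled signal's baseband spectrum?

fs/2 = 22 Hz.
128 Hz mod fs = 40 Hz.
40 Hz > fs/2 = 22 Hz, folds to fs − 40 Hz = 4 Hz.
92 Hz mod fs = 4 Hz.
4 Hz ≤ fs/2 = 22 Hz, appears at 4 Hz.
120 Hz mod fs = 32 Hz.
32 Hz > fs/2 = 22 Hz, folds to fs − 32 Hz = 12 Hz.
Distinct values: {4 Hz, 12 Hz} → 2.

2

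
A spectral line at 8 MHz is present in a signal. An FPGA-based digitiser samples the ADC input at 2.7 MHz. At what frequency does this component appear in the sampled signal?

0.1 MHz

8 MHz mod fs = 2.6 MHz.
2.6 MHz > fs/2 = 1.35 MHz, folds to fs − 2.6 MHz = 0.1 MHz.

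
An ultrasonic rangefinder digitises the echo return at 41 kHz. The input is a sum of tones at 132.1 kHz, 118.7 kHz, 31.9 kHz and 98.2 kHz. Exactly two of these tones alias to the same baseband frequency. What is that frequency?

fs/2 = 20.5 kHz.
132.1 kHz mod fs = 9.1 kHz.
9.1 kHz ≤ fs/2 = 20.5 kHz, appears at 9.1 kHz.
118.7 kHz mod fs = 36.7 kHz.
36.7 kHz > fs/2 = 20.5 kHz, folds to fs − 36.7 kHz = 4.3 kHz.
31.9 kHz > fs/2 = 20.5 kHz, folds to fs − 31.9 kHz = 9.1 kHz.
98.2 kHz mod fs = 16.2 kHz.
16.2 kHz ≤ fs/2 = 20.5 kHz, appears at 16.2 kHz.
31.9 kHz and 132.1 kHz both map to 9.1 kHz.

9.1 kHz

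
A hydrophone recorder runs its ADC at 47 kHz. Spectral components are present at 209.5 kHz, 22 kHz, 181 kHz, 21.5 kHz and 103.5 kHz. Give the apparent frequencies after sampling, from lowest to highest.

fs/2 = 23.5 kHz.
209.5 kHz mod fs = 21.5 kHz.
21.5 kHz ≤ fs/2 = 23.5 kHz, appears at 21.5 kHz.
22 kHz ≤ fs/2 = 23.5 kHz, passes unchanged.
181 kHz mod fs = 40 kHz.
40 kHz > fs/2 = 23.5 kHz, folds to fs − 40 kHz = 7 kHz.
21.5 kHz ≤ fs/2 = 23.5 kHz, passes unchanged.
103.5 kHz mod fs = 9.5 kHz.
9.5 kHz ≤ fs/2 = 23.5 kHz, appears at 9.5 kHz.
Distinct values: {7 kHz, 9.5 kHz, 21.5 kHz, 22 kHz}.

7 kHz, 9.5 kHz, 21.5 kHz, 22 kHz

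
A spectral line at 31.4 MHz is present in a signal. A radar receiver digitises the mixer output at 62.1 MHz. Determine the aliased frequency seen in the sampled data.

30.7 MHz

31.4 MHz > fs/2 = 31.05 MHz, folds to fs − 31.4 MHz = 30.7 MHz.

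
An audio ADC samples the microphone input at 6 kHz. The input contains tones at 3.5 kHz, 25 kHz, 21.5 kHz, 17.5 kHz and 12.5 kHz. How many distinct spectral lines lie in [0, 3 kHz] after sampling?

fs/2 = 3 kHz.
3.5 kHz > fs/2 = 3 kHz, folds to fs − 3.5 kHz = 2.5 kHz.
25 kHz mod fs = 1 kHz.
1 kHz ≤ fs/2 = 3 kHz, appears at 1 kHz.
21.5 kHz mod fs = 3.5 kHz.
3.5 kHz > fs/2 = 3 kHz, folds to fs − 3.5 kHz = 2.5 kHz.
17.5 kHz mod fs = 5.5 kHz.
5.5 kHz > fs/2 = 3 kHz, folds to fs − 5.5 kHz = 0.5 kHz.
12.5 kHz mod fs = 0.5 kHz.
0.5 kHz ≤ fs/2 = 3 kHz, appears at 0.5 kHz.
Distinct values: {0.5 kHz, 1 kHz, 2.5 kHz} → 3.

3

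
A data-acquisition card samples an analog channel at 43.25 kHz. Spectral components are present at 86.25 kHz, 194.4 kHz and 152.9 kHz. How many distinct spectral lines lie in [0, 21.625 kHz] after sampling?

fs/2 = 21.625 kHz.
86.25 kHz mod fs = 43 kHz.
43 kHz > fs/2 = 21.625 kHz, folds to fs − 43 kHz = 0.25 kHz.
194.4 kHz mod fs = 21.4 kHz.
21.4 kHz ≤ fs/2 = 21.625 kHz, appears at 21.4 kHz.
152.9 kHz mod fs = 23.15 kHz.
23.15 kHz > fs/2 = 21.625 kHz, folds to fs − 23.15 kHz = 20.1 kHz.
Distinct values: {0.25 kHz, 20.1 kHz, 21.4 kHz} → 3.

3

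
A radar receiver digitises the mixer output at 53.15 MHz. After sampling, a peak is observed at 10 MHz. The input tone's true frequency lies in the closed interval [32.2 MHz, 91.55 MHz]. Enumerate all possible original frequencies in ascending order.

Frequencies that alias to 10 MHz are k·fs ± 10 MHz for integer k ≥ 0.
k=0: 10 MHz.
k=1: 43.15 MHz, 63.15 MHz.
k=2: 96.3 MHz, 116.3 MHz.
Within [32.2 MHz, 91.55 MHz]: 43.15 MHz, 63.15 MHz.

43.15 MHz, 63.15 MHz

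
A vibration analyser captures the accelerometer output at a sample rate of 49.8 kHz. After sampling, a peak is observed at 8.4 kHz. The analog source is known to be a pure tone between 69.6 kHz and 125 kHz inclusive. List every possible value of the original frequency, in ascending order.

Frequencies that alias to 8.4 kHz are k·fs ± 8.4 kHz for integer k ≥ 0.
k=0: 8.4 kHz.
k=1: 41.4 kHz, 58.2 kHz.
k=2: 91.2 kHz, 108 kHz.
k=3: 141 kHz, 157.8 kHz.
Within [69.6 kHz, 125 kHz]: 91.2 kHz, 108 kHz.

91.2 kHz, 108 kHz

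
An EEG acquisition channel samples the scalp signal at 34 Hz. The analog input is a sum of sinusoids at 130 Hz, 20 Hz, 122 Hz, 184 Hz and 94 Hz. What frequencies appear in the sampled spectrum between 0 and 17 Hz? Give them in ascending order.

6 Hz, 8 Hz, 14 Hz

fs/2 = 17 Hz.
130 Hz mod fs = 28 Hz.
28 Hz > fs/2 = 17 Hz, folds to fs − 28 Hz = 6 Hz.
20 Hz > fs/2 = 17 Hz, folds to fs − 20 Hz = 14 Hz.
122 Hz mod fs = 20 Hz.
20 Hz > fs/2 = 17 Hz, folds to fs − 20 Hz = 14 Hz.
184 Hz mod fs = 14 Hz.
14 Hz ≤ fs/2 = 17 Hz, appears at 14 Hz.
94 Hz mod fs = 26 Hz.
26 Hz > fs/2 = 17 Hz, folds to fs − 26 Hz = 8 Hz.
Distinct values: {6 Hz, 8 Hz, 14 Hz}.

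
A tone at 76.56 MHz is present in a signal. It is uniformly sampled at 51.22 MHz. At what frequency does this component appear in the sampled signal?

25.34 MHz

76.56 MHz mod fs = 25.34 MHz.
25.34 MHz ≤ fs/2 = 25.61 MHz, appears at 25.34 MHz.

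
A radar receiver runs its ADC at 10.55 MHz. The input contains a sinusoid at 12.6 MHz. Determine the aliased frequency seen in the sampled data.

2.05 MHz

12.6 MHz mod fs = 2.05 MHz.
2.05 MHz ≤ fs/2 = 5.275 MHz, appears at 2.05 MHz.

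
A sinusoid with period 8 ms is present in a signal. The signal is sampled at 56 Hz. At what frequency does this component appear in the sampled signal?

13 Hz

T = 8 ms → f = 1/T = 125 Hz.
125 Hz mod fs = 13 Hz.
13 Hz ≤ fs/2 = 28 Hz, appears at 13 Hz.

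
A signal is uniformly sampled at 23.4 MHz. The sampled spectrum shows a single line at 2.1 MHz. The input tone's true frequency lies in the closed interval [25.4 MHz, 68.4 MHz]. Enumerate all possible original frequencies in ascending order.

25.5 MHz, 44.7 MHz, 48.9 MHz, 68.1 MHz

Frequencies that alias to 2.1 MHz are k·fs ± 2.1 MHz for integer k ≥ 0.
k=0: 2.1 MHz.
k=1: 21.3 MHz, 25.5 MHz.
k=2: 44.7 MHz, 48.9 MHz.
k=3: 68.1 MHz, 72.3 MHz.
k=4: 91.5 MHz, 95.7 MHz.
Within [25.4 MHz, 68.4 MHz]: 25.5 MHz, 44.7 MHz, 48.9 MHz, 68.1 MHz.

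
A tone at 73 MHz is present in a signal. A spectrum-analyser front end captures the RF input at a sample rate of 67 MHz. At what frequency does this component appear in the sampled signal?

73 MHz mod fs = 6 MHz.
6 MHz ≤ fs/2 = 33.5 MHz, appears at 6 MHz.

6 MHz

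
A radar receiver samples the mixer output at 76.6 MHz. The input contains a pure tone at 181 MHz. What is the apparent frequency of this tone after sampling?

27.8 MHz

181 MHz mod fs = 27.8 MHz.
27.8 MHz ≤ fs/2 = 38.3 MHz, appears at 27.8 MHz.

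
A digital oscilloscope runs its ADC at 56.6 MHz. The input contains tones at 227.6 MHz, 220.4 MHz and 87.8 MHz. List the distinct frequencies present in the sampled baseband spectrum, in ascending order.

fs/2 = 28.3 MHz.
227.6 MHz mod fs = 1.2 MHz.
1.2 MHz ≤ fs/2 = 28.3 MHz, appears at 1.2 MHz.
220.4 MHz mod fs = 50.6 MHz.
50.6 MHz > fs/2 = 28.3 MHz, folds to fs − 50.6 MHz = 6 MHz.
87.8 MHz mod fs = 31.2 MHz.
31.2 MHz > fs/2 = 28.3 MHz, folds to fs − 31.2 MHz = 25.4 MHz.
Distinct values: {1.2 MHz, 6 MHz, 25.4 MHz}.

1.2 MHz, 6 MHz, 25.4 MHz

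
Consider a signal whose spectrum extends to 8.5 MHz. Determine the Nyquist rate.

17 MHz

Nyquist rate = 2 × 8.5 MHz = 17 MHz.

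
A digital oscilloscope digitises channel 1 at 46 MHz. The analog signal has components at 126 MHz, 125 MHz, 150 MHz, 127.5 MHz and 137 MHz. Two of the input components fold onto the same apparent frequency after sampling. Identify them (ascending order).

126 MHz, 150 MHz

fs/2 = 23 MHz.
126 MHz mod fs = 34 MHz.
34 MHz > fs/2 = 23 MHz, folds to fs − 34 MHz = 12 MHz.
125 MHz mod fs = 33 MHz.
33 MHz > fs/2 = 23 MHz, folds to fs − 33 MHz = 13 MHz.
150 MHz mod fs = 12 MHz.
12 MHz ≤ fs/2 = 23 MHz, appears at 12 MHz.
127.5 MHz mod fs = 35.5 MHz.
35.5 MHz > fs/2 = 23 MHz, folds to fs − 35.5 MHz = 10.5 MHz.
137 MHz mod fs = 45 MHz.
45 MHz > fs/2 = 23 MHz, folds to fs − 45 MHz = 1 MHz.
126 MHz and 150 MHz both map to 12 MHz.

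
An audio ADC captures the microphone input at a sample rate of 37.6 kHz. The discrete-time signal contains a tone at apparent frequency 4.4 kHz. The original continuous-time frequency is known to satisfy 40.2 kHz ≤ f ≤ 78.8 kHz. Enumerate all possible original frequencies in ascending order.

Frequencies that alias to 4.4 kHz are k·fs ± 4.4 kHz for integer k ≥ 0.
k=0: 4.4 kHz.
k=1: 33.2 kHz, 42 kHz.
k=2: 70.8 kHz, 79.6 kHz.
k=3: 108.4 kHz, 117.2 kHz.
Within [40.2 kHz, 78.8 kHz]: 42 kHz, 70.8 kHz.

42 kHz, 70.8 kHz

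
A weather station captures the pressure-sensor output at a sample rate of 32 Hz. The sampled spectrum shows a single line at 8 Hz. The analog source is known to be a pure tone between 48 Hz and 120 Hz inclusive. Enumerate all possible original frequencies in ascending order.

Frequencies that alias to 8 Hz are k·fs ± 8 Hz for integer k ≥ 0.
k=0: 8 Hz.
k=1: 24 Hz, 40 Hz.
k=2: 56 Hz, 72 Hz.
k=3: 88 Hz, 104 Hz.
k=4: 120 Hz, 136 Hz.
k=5: 152 Hz, 168 Hz.
Within [48 Hz, 120 Hz]: 56 Hz, 72 Hz, 88 Hz, 104 Hz, 120 Hz.

56 Hz, 72 Hz, 88 Hz, 104 Hz, 120 Hz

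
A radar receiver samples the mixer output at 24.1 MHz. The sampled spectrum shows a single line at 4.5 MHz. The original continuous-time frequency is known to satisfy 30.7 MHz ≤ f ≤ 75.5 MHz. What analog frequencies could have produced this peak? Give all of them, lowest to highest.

Frequencies that alias to 4.5 MHz are k·fs ± 4.5 MHz for integer k ≥ 0.
k=0: 4.5 MHz.
k=1: 19.6 MHz, 28.6 MHz.
k=2: 43.7 MHz, 52.7 MHz.
k=3: 67.8 MHz, 76.8 MHz.
k=4: 91.9 MHz, 100.9 MHz.
Within [30.7 MHz, 75.5 MHz]: 43.7 MHz, 52.7 MHz, 67.8 MHz.

43.7 MHz, 52.7 MHz, 67.8 MHz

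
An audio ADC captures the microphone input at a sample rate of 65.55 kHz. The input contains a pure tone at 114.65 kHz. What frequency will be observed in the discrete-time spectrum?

114.65 kHz mod fs = 49.1 kHz.
49.1 kHz > fs/2 = 32.775 kHz, folds to fs − 49.1 kHz = 16.45 kHz.

16.45 kHz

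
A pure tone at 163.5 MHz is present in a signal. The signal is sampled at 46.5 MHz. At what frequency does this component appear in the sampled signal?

163.5 MHz mod fs = 24 MHz.
24 MHz > fs/2 = 23.25 MHz, folds to fs − 24 MHz = 22.5 MHz.

22.5 MHz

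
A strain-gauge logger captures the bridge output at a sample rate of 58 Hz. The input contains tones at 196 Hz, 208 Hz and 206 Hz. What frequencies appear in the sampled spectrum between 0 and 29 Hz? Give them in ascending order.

fs/2 = 29 Hz.
196 Hz mod fs = 22 Hz.
22 Hz ≤ fs/2 = 29 Hz, appears at 22 Hz.
208 Hz mod fs = 34 Hz.
34 Hz > fs/2 = 29 Hz, folds to fs − 34 Hz = 24 Hz.
206 Hz mod fs = 32 Hz.
32 Hz > fs/2 = 29 Hz, folds to fs − 32 Hz = 26 Hz.
Distinct values: {22 Hz, 24 Hz, 26 Hz}.

22 Hz, 24 Hz, 26 Hz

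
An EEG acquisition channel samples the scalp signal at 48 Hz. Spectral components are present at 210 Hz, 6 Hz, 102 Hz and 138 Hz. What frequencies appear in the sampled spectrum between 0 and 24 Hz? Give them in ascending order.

6 Hz, 18 Hz

fs/2 = 24 Hz.
210 Hz mod fs = 18 Hz.
18 Hz ≤ fs/2 = 24 Hz, appears at 18 Hz.
6 Hz ≤ fs/2 = 24 Hz, passes unchanged.
102 Hz mod fs = 6 Hz.
6 Hz ≤ fs/2 = 24 Hz, appears at 6 Hz.
138 Hz mod fs = 42 Hz.
42 Hz > fs/2 = 24 Hz, folds to fs − 42 Hz = 6 Hz.
Distinct values: {6 Hz, 18 Hz}.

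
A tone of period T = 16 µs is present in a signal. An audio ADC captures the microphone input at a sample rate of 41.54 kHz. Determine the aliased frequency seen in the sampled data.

20.58 kHz

T = 16 µs → f = 1/T = 62.5 kHz.
62.5 kHz mod fs = 20.96 kHz.
20.96 kHz > fs/2 = 20.77 kHz, folds to fs − 20.96 kHz = 20.58 kHz.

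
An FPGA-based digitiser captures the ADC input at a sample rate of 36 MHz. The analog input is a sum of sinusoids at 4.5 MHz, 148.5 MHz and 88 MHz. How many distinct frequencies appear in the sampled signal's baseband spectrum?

fs/2 = 18 MHz.
4.5 MHz ≤ fs/2 = 18 MHz, passes unchanged.
148.5 MHz mod fs = 4.5 MHz.
4.5 MHz ≤ fs/2 = 18 MHz, appears at 4.5 MHz.
88 MHz mod fs = 16 MHz.
16 MHz ≤ fs/2 = 18 MHz, appears at 16 MHz.
Distinct values: {4.5 MHz, 16 MHz} → 2.

2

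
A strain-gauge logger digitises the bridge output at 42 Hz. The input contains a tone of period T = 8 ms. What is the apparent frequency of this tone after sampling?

T = 8 ms → f = 1/T = 125 Hz.
125 Hz mod fs = 41 Hz.
41 Hz > fs/2 = 21 Hz, folds to fs − 41 Hz = 1 Hz.

1 Hz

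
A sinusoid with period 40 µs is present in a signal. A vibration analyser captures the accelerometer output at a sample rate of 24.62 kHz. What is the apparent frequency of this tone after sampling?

T = 40 µs → f = 1/T = 25 kHz.
25 kHz mod fs = 0.38 kHz.
0.38 kHz ≤ fs/2 = 12.31 kHz, appears at 0.38 kHz.

0.38 kHz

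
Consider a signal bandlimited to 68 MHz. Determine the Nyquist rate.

136 MHz

Nyquist rate = 2 × 68 MHz = 136 MHz.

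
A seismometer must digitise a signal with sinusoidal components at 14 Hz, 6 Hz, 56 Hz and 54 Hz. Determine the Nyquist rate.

Highest-frequency component: 56 Hz.
Nyquist rate = 2 × 56 Hz = 112 Hz.

112 Hz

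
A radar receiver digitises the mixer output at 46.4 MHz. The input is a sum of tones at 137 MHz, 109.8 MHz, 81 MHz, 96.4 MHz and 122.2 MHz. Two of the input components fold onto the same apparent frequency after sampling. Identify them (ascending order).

109.8 MHz, 122.2 MHz

fs/2 = 23.2 MHz.
137 MHz mod fs = 44.2 MHz.
44.2 MHz > fs/2 = 23.2 MHz, folds to fs − 44.2 MHz = 2.2 MHz.
109.8 MHz mod fs = 17 MHz.
17 MHz ≤ fs/2 = 23.2 MHz, appears at 17 MHz.
81 MHz mod fs = 34.6 MHz.
34.6 MHz > fs/2 = 23.2 MHz, folds to fs − 34.6 MHz = 11.8 MHz.
96.4 MHz mod fs = 3.6 MHz.
3.6 MHz ≤ fs/2 = 23.2 MHz, appears at 3.6 MHz.
122.2 MHz mod fs = 29.4 MHz.
29.4 MHz > fs/2 = 23.2 MHz, folds to fs − 29.4 MHz = 17 MHz.
109.8 MHz and 122.2 MHz both map to 17 MHz.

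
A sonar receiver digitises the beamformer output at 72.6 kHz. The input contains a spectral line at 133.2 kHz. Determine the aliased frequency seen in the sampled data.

133.2 kHz mod fs = 60.6 kHz.
60.6 kHz > fs/2 = 36.3 kHz, folds to fs − 60.6 kHz = 12 kHz.

12 kHz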